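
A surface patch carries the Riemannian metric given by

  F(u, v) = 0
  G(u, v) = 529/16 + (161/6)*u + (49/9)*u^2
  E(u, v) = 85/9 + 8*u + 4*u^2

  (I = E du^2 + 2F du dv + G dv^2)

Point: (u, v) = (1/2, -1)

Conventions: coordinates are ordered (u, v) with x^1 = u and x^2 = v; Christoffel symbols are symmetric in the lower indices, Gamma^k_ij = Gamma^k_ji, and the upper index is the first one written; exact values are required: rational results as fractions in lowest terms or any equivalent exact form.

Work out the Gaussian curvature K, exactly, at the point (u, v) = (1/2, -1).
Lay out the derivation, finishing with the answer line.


E = 130/9, F = 0, G = 6889/144, EG - F^2 = 447785/648 at the point
E_u = 12, E_v = 0, F_u = 0, F_v = 0, G_u = 581/18, G_v = 0
E_vv = 0, F_uv = 0, G_uu = 98/9
By Brioschi, K is (det M1 - det M2) divided by (EG - F^2) squared.
M1 = [[-E_vv/2 + F_uv - G_uu/2, E_u/2, F_u - E_v/2], [F_v - G_u/2, E, F], [G_v/2, F, G]] = [[-49/9, 6, 0], [-581/36, 130/9, 0], [0, 0, 6889/144]]; det M1 = 20301883/23328
M2 = [[0, E_v/2, G_u/2], [E_v/2, E, F], [G_u/2, F, G]] = [[0, 0, 581/36], [0, 130/9, 0], [581/36, 0, 6889/144]]; det M2 = -21941465/5832
det M1 - det M2 = 4002509/864; K = 4002509/864 / (447785/648)^2 = 3402/350675

Answer: K = 3402/350675


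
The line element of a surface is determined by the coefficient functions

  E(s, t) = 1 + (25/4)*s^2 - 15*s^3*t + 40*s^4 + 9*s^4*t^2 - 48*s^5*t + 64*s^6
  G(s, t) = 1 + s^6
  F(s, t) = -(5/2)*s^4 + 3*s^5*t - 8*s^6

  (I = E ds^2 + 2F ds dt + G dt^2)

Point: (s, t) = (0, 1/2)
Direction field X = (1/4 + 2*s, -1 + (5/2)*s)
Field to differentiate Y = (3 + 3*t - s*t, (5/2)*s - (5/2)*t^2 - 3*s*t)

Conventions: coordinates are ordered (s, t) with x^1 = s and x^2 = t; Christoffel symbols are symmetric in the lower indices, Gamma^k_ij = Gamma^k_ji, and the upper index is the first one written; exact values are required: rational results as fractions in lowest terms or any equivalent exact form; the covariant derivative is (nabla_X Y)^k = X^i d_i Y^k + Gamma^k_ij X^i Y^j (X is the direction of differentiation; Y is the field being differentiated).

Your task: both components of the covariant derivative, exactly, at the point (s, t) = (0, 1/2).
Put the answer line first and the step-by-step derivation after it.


Answer: (nabla_X Y)^s = -25/8, (nabla_X Y)^t = 11/4

E = 1, F = 0, G = 1 at the point
E_s = 0, E_t = 0, F_s = 0, F_t = 0, G_s = 0, G_t = 0
EG - F^2 = 1;  g^inv = (1) * [[1, 0], [0, 1]]
first-kind symbols [ij,l] = (1/2)(d_i g_jl + d_j g_il - d_l g_ij): [ss,s] = E_s/2 = 0, [ss,t] = F_s - E_t/2 = 0, [st,s] = E_t/2 = 0, [st,t] = G_s/2 = 0, [tt,s] = F_t - G_s/2 = 0, [tt,t] = G_t/2 = 0
Gamma^s_ij = (G*[ij,s] - F*[ij,t])/(EG - F^2), Gamma^t_ij = (E*[ij,t] - F*[ij,s])/(EG - F^2)
Gamma_sss = 0, Gamma_sst = 0, Gamma_stt = 0, Gamma_tss = 0, Gamma_tst = 0, Gamma_ttt = 0
X = (1/4, -1), Y = (9/2, -5/8) at the point


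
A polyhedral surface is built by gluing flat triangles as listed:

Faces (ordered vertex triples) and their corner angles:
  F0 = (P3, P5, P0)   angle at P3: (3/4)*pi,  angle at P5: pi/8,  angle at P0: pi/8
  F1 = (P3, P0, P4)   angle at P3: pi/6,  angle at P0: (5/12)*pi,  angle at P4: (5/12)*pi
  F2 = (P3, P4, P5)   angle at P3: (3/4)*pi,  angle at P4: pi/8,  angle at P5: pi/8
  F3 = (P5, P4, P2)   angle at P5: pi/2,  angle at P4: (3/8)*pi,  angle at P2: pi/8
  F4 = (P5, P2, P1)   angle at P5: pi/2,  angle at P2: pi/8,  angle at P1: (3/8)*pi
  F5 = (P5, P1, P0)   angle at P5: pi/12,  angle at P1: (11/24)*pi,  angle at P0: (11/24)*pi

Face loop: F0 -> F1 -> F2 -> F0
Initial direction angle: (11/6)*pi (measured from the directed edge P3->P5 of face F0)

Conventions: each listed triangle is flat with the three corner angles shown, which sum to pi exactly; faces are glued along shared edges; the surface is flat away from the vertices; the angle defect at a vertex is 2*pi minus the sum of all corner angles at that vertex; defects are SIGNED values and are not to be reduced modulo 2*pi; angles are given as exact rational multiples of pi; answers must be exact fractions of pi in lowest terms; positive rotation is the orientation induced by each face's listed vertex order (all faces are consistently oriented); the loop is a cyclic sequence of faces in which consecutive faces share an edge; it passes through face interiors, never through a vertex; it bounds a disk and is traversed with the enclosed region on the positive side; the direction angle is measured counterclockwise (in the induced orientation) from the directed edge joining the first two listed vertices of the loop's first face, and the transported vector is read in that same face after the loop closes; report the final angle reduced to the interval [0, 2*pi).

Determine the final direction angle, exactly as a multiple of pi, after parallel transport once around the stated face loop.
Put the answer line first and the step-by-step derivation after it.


Answer: final direction angle = pi/6

enclosed vertex P3: corner angles sum to (5/3)*pi, defect = 2*pi - (5/3)*pi = pi/3
by Gauss-Bonnet the loop rotates the vector by the enclosed defect sum (positive orientation, mod 2*pi)
final angle = (11/6)*pi + pi/3 = pi/6 (mod 2*pi)


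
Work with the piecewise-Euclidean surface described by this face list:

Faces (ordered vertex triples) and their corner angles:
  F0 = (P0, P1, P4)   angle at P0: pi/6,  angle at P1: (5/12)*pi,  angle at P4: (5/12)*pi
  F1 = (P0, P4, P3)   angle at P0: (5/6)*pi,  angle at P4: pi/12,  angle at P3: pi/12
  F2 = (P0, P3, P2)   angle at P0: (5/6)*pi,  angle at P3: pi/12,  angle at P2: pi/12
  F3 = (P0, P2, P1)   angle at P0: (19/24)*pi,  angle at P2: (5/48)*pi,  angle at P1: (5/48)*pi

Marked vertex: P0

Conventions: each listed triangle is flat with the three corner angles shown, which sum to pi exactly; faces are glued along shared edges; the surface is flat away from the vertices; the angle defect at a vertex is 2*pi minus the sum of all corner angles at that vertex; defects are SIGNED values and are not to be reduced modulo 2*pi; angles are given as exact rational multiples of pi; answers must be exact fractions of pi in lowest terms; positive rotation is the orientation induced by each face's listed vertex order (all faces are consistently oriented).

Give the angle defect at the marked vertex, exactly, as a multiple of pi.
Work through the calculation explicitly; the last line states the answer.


Sum of corner angles at P0: (21/8)*pi
defect = 2*pi - (21/8)*pi

Answer: defect(P0) = (-5/8)*pi


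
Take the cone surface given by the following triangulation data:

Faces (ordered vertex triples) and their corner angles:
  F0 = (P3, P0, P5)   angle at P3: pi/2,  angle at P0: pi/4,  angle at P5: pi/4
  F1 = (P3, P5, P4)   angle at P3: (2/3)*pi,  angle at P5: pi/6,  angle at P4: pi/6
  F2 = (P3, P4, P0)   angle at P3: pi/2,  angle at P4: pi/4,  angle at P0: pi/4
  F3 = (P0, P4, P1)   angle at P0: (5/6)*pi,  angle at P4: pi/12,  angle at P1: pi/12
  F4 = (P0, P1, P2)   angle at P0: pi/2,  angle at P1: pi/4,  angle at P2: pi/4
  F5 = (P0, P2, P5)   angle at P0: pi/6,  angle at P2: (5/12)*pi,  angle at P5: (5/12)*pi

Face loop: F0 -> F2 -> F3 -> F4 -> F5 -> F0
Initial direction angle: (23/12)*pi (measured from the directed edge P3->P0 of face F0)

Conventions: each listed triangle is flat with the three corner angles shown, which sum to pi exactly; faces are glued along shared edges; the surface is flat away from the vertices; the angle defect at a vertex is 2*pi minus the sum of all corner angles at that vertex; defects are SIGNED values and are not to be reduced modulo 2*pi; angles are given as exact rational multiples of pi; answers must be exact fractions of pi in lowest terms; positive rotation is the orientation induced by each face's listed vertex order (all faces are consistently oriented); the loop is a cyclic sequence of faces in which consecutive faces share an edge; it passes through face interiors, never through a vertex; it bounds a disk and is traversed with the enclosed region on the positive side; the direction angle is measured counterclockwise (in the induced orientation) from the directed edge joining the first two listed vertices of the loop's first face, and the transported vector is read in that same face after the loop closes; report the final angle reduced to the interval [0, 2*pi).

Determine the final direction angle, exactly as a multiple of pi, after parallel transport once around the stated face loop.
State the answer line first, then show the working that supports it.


Answer: final direction angle = (23/12)*pi

enclosed vertex P0: corner angles sum to 2*pi, defect = 2*pi - 2*pi = 0
adding the enclosed defects to the starting angle (mod 2*pi, induced orientation) gives the holonomy
final angle = (23/12)*pi + 0 = (23/12)*pi (mod 2*pi)


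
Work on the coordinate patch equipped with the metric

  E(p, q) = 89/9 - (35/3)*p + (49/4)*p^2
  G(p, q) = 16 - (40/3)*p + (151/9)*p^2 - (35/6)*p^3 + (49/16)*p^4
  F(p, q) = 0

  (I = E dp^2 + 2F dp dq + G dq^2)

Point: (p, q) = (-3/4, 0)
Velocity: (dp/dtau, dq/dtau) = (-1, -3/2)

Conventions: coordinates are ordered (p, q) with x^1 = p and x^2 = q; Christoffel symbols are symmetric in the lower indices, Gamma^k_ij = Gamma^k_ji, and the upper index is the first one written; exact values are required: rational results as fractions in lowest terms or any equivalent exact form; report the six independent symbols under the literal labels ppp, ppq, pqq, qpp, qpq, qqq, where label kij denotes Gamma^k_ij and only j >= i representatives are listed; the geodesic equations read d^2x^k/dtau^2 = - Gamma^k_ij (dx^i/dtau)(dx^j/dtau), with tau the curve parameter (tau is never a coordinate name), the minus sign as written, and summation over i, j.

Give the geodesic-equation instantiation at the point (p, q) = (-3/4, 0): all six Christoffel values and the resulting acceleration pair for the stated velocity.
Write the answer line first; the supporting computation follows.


Answer: Gamma_ppp = -8652/14705, Gamma_ppq = 0, Gamma_pqq = 123291/117640, Gamma_qpp = 0, Gamma_qpq = -824/1197, Gamma_qqq = 0; accelerations (d^2p/dtau^2, d^2q/dtau^2) = (-166551/94112, 824/399)

E = 14705/576, F = 0, G = 159201/4096 at the point
E_p = -721/24, E_q = 0, F_p = 0, F_q = 0, G_p = -13699/256, G_q = 0
EG - F^2 = 260116745/262144;  g^inv = (262144/260116745) * [[159201/4096, 0], [0, 14705/576]]
first-kind symbols [ij,l] = (1/2)(d_i g_jl + d_j g_il - d_l g_ij): [pp,p] = E_p/2 = -721/48, [pp,q] = F_p - E_q/2 = 0, [pq,p] = E_q/2 = 0, [pq,q] = G_p/2 = -13699/512, [qq,p] = F_q - G_p/2 = 13699/512, [qq,q] = G_q/2 = 0
Gamma^p_ij = (G*[ij,p] - F*[ij,q])/(EG - F^2), Gamma^q_ij = (E*[ij,q] - F*[ij,p])/(EG - F^2)
Gamma_ppp = -8652/14705, Gamma_ppq = 0, Gamma_pqq = 123291/117640, Gamma_qpp = 0, Gamma_qpq = -824/1197, Gamma_qqq = 0
d^2p/dtau^2 = -(Gamma_ppp*(-1)^2 + 2*Gamma_ppq*(-1)*(-3/2) + Gamma_pqq*(-3/2)^2) = -166551/94112
d^2q/dtau^2 = -(Gamma_qpp*(-1)^2 + 2*Gamma_qpq*(-1)*(-3/2) + Gamma_qqq*(-3/2)^2) = 824/399


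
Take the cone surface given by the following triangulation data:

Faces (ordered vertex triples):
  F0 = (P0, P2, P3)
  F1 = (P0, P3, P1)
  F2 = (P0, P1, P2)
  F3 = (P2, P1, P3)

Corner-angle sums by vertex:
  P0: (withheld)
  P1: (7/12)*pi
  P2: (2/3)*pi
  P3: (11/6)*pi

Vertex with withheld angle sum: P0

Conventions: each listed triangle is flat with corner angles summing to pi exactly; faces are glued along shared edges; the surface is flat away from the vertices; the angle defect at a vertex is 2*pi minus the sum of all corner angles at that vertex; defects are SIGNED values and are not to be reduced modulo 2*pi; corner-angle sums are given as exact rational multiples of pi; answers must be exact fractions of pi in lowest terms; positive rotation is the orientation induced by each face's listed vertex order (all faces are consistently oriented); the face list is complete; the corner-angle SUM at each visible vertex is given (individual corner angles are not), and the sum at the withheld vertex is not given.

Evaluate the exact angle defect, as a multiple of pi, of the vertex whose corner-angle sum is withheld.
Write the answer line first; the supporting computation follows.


Answer: defect(P0) = (13/12)*pi

V = 4, E = 6, F = 4; chi = V - E + F = 2
Gauss-Bonnet: total defect = 2*pi*chi = 4*pi; visible defects sum to (35/12)*pi


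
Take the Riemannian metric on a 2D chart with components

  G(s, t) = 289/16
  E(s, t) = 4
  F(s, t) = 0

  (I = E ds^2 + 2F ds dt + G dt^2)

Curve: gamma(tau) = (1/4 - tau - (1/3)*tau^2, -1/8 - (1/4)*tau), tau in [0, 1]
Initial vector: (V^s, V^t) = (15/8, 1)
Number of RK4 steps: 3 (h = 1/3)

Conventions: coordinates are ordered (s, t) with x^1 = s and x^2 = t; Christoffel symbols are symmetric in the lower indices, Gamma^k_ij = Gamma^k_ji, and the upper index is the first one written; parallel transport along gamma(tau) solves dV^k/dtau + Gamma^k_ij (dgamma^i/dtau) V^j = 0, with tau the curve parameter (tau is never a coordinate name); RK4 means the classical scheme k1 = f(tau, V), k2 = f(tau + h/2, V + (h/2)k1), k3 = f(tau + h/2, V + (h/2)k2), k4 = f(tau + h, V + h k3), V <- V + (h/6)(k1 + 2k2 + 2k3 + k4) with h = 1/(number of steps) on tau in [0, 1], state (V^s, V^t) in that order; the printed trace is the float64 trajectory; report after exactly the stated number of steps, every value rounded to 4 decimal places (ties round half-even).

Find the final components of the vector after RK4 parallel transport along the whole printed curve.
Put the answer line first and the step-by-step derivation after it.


Answer: V^s = 1.8750, V^t = 1.0000

gamma'(tau) = (-1 - (2/3)*tau, -1/4); f(tau, V)^k = -Gamma^k_ij(gamma(tau)) gamma'^i(tau) V^j; h = 1/3; intermediate values shown to 6 dp
curve data and Christoffel symbols at the stage parameters:
  tau = 0.000000: gamma = (0.250000, -0.125000), gamma' = (-1.000000, -0.250000); Gamma_sss = 0.000000, Gamma_sst = 0.000000, Gamma_stt = 0.000000, Gamma_tss = 0.000000, Gamma_tst = 0.000000, Gamma_ttt = 0.000000
  tau = 0.166667: gamma = (0.074074, -0.166667), gamma' = (-1.111111, -0.250000); Gamma_sss = 0.000000, Gamma_sst = 0.000000, Gamma_stt = 0.000000, Gamma_tss = 0.000000, Gamma_tst = 0.000000, Gamma_ttt = 0.000000
  tau = 0.333333: gamma = (-0.120370, -0.208333), gamma' = (-1.222222, -0.250000); Gamma_sss = 0.000000, Gamma_sst = 0.000000, Gamma_stt = 0.000000, Gamma_tss = 0.000000, Gamma_tst = 0.000000, Gamma_ttt = 0.000000
  tau = 0.500000: gamma = (-0.333333, -0.250000), gamma' = (-1.333333, -0.250000); Gamma_sss = 0.000000, Gamma_sst = 0.000000, Gamma_stt = 0.000000, Gamma_tss = 0.000000, Gamma_tst = 0.000000, Gamma_ttt = 0.000000
  tau = 0.666667: gamma = (-0.564815, -0.291667), gamma' = (-1.444444, -0.250000); Gamma_sss = 0.000000, Gamma_sst = 0.000000, Gamma_stt = 0.000000, Gamma_tss = 0.000000, Gamma_tst = 0.000000, Gamma_ttt = 0.000000
  tau = 0.833333: gamma = (-0.814815, -0.333333), gamma' = (-1.555556, -0.250000); Gamma_sss = 0.000000, Gamma_sst = 0.000000, Gamma_stt = 0.000000, Gamma_tss = 0.000000, Gamma_tst = 0.000000, Gamma_ttt = 0.000000
  tau = 1.000000: gamma = (-1.083333, -0.375000), gamma' = (-1.666667, -0.250000); Gamma_sss = 0.000000, Gamma_sst = 0.000000, Gamma_stt = 0.000000, Gamma_tss = 0.000000, Gamma_tst = 0.000000, Gamma_ttt = 0.000000
step 0: V^s = 1.8750, V^t = 1.0000
step 1: k1 = (0.000000, 0.000000), k2 = (0.000000, 0.000000), k3 = (0.000000, 0.000000), k4 = (0.000000, 0.000000); V <- V + (h/6)(k1 + 2k2 + 2k3 + k4): V^s = 1.8750, V^t = 1.0000
step 2: k1 = (0.000000, 0.000000), k2 = (0.000000, 0.000000), k3 = (0.000000, 0.000000), k4 = (0.000000, 0.000000); V <- V + (h/6)(k1 + 2k2 + 2k3 + k4): V^s = 1.8750, V^t = 1.0000
step 3: k1 = (0.000000, 0.000000), k2 = (0.000000, 0.000000), k3 = (0.000000, 0.000000), k4 = (0.000000, 0.000000); V <- V + (h/6)(k1 + 2k2 + 2k3 + k4): V^s = 1.8750, V^t = 1.0000


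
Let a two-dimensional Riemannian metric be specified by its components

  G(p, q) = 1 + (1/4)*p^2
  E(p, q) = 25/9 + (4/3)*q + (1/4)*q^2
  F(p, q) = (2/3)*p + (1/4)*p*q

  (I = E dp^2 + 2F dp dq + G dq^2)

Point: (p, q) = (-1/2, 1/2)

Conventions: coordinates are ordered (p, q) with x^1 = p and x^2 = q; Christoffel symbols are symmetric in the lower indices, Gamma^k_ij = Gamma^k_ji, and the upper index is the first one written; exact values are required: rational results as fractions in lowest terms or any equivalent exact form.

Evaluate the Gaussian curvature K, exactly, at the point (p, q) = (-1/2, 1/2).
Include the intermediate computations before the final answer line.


E = 505/144, F = -19/48, G = 17/16, EG - F^2 = 257/72 at the point
E_p = 0, E_q = 19/12, F_p = 19/24, F_q = -1/8, G_p = -1/4, G_q = 0
E_qq = 1/2, F_pq = 1/4, G_pp = 1/2
K follows from Brioschi's formula, (det M1 - det M2)/(EG - F^2)^2.
M1 = [[-E_qq/2 + F_pq - G_pp/2, E_p/2, F_p - E_q/2], [F_q - G_p/2, E, F], [G_q/2, F, G]] = [[-1/4, 0, 0], [0, 505/144, -19/48], [0, -19/48, 17/16]]; det M1 = -257/288
M2 = [[0, E_q/2, G_p/2], [E_q/2, E, F], [G_p/2, F, G]] = [[0, 19/24, -1/8], [19/24, 505/144, -19/48], [-1/8, -19/48, 17/16]]; det M2 = -185/288
det M1 - det M2 = -1/4; K = -1/4 / (257/72)^2 = -1296/66049

Answer: K = -1296/66049


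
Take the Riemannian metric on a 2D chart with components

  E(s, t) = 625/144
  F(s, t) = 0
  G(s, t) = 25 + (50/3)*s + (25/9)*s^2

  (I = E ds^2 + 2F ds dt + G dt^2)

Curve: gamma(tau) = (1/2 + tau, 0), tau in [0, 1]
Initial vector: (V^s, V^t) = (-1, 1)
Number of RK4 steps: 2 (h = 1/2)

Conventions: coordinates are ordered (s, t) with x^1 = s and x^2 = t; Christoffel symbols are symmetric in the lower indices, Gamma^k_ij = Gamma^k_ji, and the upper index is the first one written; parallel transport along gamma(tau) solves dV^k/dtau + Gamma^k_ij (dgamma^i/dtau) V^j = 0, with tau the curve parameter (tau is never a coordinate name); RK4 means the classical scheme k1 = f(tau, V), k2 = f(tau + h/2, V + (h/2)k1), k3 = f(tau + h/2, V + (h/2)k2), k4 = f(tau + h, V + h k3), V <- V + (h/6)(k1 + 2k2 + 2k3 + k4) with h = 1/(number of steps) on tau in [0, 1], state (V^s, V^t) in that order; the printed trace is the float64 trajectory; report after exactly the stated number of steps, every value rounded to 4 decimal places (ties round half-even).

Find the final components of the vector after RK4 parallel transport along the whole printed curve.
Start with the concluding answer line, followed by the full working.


Answer: V^s = -1.0000, V^t = 0.7778

gamma'(tau) = (1, 0); f(tau, V)^k = -Gamma^k_ij(gamma(tau)) gamma'^i(tau) V^j; h = 1/2; intermediate values shown to 6 dp
curve data and Christoffel symbols at the stage parameters:
  tau = 0.000000: gamma = (0.500000, 0.000000), gamma' = (1.000000, 0.000000); Gamma_sss = 0.000000, Gamma_sst = 0.000000, Gamma_stt = -2.240000, Gamma_tss = 0.000000, Gamma_tst = 0.285714, Gamma_ttt = 0.000000
  tau = 0.250000: gamma = (0.750000, 0.000000), gamma' = (1.000000, 0.000000); Gamma_sss = 0.000000, Gamma_sst = 0.000000, Gamma_stt = -2.400000, Gamma_tss = 0.000000, Gamma_tst = 0.266667, Gamma_ttt = 0.000000
  tau = 0.500000: gamma = (1.000000, 0.000000), gamma' = (1.000000, 0.000000); Gamma_sss = 0.000000, Gamma_sst = 0.000000, Gamma_stt = -2.560000, Gamma_tss = 0.000000, Gamma_tst = 0.250000, Gamma_ttt = 0.000000
  tau = 0.750000: gamma = (1.250000, 0.000000), gamma' = (1.000000, 0.000000); Gamma_sss = 0.000000, Gamma_sst = 0.000000, Gamma_stt = -2.720000, Gamma_tss = 0.000000, Gamma_tst = 0.235294, Gamma_ttt = 0.000000
  tau = 1.000000: gamma = (1.500000, 0.000000), gamma' = (1.000000, 0.000000); Gamma_sss = 0.000000, Gamma_sst = 0.000000, Gamma_stt = -2.880000, Gamma_tss = 0.000000, Gamma_tst = 0.222222, Gamma_ttt = 0.000000
step 0: V^s = -1.0000, V^t = 1.0000
step 1: k1 = (0.000000, -0.285714), k2 = (0.000000, -0.247619), k3 = (0.000000, -0.250159), k4 = (0.000000, -0.218730); V <- V + (h/6)(k1 + 2k2 + 2k3 + k4): V^s = -1.0000, V^t = 0.8750
step 2: k1 = (0.000000, -0.218750), k2 = (0.000000, -0.193015), k3 = (0.000000, -0.194529), k4 = (0.000000, -0.172830); V <- V + (h/6)(k1 + 2k2 + 2k3 + k4): V^s = -1.0000, V^t = 0.7778


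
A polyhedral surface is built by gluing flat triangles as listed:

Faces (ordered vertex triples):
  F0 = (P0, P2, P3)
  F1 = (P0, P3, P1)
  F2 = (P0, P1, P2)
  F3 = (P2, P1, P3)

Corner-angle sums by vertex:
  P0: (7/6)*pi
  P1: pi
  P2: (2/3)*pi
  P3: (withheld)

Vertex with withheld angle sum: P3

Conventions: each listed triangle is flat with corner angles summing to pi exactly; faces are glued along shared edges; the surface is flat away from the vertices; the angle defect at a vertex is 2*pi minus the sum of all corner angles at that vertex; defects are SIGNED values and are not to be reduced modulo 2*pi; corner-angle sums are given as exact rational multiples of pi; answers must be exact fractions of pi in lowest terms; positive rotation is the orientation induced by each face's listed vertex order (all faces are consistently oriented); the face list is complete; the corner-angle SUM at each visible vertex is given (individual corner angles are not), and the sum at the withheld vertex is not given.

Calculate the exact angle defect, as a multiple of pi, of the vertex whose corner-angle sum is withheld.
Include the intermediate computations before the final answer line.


V = 4, E = 6, F = 4; chi = V - E + F = 2
Gauss-Bonnet: total defect = 2*pi*chi = 4*pi; visible defects sum to (19/6)*pi

Answer: defect(P3) = (5/6)*pi


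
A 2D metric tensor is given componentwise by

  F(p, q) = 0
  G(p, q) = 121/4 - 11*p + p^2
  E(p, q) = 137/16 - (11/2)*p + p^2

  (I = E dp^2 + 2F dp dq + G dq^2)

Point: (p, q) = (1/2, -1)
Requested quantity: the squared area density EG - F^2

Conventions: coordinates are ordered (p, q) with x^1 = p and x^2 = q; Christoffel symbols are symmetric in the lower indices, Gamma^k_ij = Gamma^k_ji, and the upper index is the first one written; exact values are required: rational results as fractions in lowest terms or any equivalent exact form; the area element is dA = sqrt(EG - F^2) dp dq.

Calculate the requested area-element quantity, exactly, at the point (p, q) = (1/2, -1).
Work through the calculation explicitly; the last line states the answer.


E = 97/16, F = 0, G = 25; EG - F^2 = 2425/16

Answer: EG - F^2 = 2425/16


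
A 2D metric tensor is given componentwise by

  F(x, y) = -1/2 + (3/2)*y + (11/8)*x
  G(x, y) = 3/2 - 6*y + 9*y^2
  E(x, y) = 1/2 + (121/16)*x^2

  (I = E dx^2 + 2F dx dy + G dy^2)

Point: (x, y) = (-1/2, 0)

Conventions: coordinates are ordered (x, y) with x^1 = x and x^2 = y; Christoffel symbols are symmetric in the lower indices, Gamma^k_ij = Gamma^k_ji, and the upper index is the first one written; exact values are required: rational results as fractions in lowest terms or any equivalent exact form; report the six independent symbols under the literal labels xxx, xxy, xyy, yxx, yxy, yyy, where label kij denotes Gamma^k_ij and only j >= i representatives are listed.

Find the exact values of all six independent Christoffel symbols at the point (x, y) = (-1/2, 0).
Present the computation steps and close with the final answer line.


E = 153/64, F = -19/16, G = 3/2 at the point
E_x = -121/16, E_y = 0, F_x = 11/8, F_y = 3/2, G_x = 0, G_y = -6
EG - F^2 = 557/256;  g^inv = (256/557) * [[3/2, 19/16], [19/16, 153/64]]
first-kind symbols [ij,l] = (1/2)(d_i g_jl + d_j g_il - d_l g_ij): [xx,x] = E_x/2 = -121/32, [xx,y] = F_x - E_y/2 = 11/8, [xy,x] = E_y/2 = 0, [xy,y] = G_x/2 = 0, [yy,x] = F_y - G_x/2 = 3/2, [yy,y] = G_y/2 = -3
Gamma^x_ij = (G*[ij,x] - F*[ij,y])/(EG - F^2), Gamma^y_ij = (E*[ij,y] - F*[ij,x])/(EG - F^2)

Answer: Gamma_xxx = -1034/557, Gamma_xxy = 0, Gamma_xyy = -336/557, Gamma_yxx = -308/557, Gamma_yxy = 0, Gamma_yyy = -1380/557


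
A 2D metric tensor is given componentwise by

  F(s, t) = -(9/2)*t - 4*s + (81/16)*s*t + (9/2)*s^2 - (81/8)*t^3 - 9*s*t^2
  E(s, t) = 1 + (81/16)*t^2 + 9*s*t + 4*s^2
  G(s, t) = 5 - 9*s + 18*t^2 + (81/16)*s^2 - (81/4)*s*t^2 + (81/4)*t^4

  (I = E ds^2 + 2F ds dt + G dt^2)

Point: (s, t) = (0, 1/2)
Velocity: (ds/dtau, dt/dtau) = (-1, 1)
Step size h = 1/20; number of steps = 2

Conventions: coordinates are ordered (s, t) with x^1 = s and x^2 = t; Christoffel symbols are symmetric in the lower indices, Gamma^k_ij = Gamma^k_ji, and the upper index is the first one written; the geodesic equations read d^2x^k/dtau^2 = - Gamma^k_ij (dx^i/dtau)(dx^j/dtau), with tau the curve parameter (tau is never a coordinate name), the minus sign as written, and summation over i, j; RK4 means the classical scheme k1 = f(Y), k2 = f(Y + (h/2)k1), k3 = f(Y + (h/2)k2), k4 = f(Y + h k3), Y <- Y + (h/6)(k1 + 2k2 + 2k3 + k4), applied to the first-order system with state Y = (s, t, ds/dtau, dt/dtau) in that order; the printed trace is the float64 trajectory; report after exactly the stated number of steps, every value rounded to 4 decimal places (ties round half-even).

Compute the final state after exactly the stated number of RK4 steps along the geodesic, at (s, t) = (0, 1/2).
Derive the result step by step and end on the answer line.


f(Y) = (ds/dtau, dt/dtau, -Gamma^s_ij Y'^i Y'^j, -Gamma^t_ij Y'^i Y'^j) with the Gammas evaluated at the stage position; h = 0.050000; intermediate values shown to 6 dp
step 0: s = 0.0000, t = 0.5000, ds/dtau = -1.0000, dt/dtau = 1.0000
step 1:
  k1: at (s, t) = (0.000000, 0.500000), (ds/dtau, dt/dtau) = (-1.000000, 1.000000); Gamma_sss = 0.187013, Gamma_sst = 0.210390, Gamma_stt = -0.420779, Gamma_tss = -0.519481, Gamma_tst = -0.584416, Gamma_ttt = 1.168831; k1 = (-1.000000, 1.000000, 0.654545, -1.818182)
  k2: at (s, t) = (-0.025000, 0.525000), (ds/dtau, dt/dtau) = (-0.983636, 0.954545); Gamma_sss = 0.172092, Gamma_sst = 0.193603, Gamma_stt = -0.406567, Gamma_tss = -0.501491, Gamma_tst = -0.564177, Gamma_ttt = 1.184772; k2 = (-0.983636, 0.954545, 0.567499, -1.653741)
  k3: at (s, t) = (-0.024591, 0.523864), (ds/dtau, dt/dtau) = (-0.985813, 0.958656); Gamma_sss = 0.172422, Gamma_sst = 0.193974, Gamma_stt = -0.406465, Gamma_tss = -0.502266, Gamma_tst = -0.565050, Gamma_ttt = 1.184036; k3 = (-0.985813, 0.958656, 0.572619, -1.668046)
  k4: at (s, t) = (-0.049291, 0.547933), (ds/dtau, dt/dtau) = (-0.971369, 0.916598); Gamma_sss = 0.158955, Gamma_sst = 0.178824, Gamma_stt = -0.391934, Gamma_tss = -0.485151, Gamma_tst = -0.545795, Gamma_ttt = 1.196236; k4 = (-0.971369, 0.916598, 0.497734, -1.519153)
  Y <- Y + (h/6)(k1 + 2k2 + 2k3 + k4): s = -0.0493, t = 0.5479, ds/dtau = -0.9714, dt/dtau = 0.9168
step 2:
  k1: at (s, t) = (-0.049252, 0.547858), (ds/dtau, dt/dtau) = (-0.971396, 0.916826); Gamma_sss = 0.158979, Gamma_sst = 0.178852, Gamma_stt = -0.391941, Gamma_tss = -0.485201, Gamma_tst = -0.545852, Gamma_ttt = 1.196197; k1 = (-0.971396, 0.916826, 0.498010, -1.519918)
  k2: at (s, t) = (-0.073537, 0.570779), (ds/dtau, dt/dtau) = (-0.958945, 0.878828); Gamma_sss = 0.146913, Gamma_sst = 0.165277, Gamma_stt = -0.377346, Gamma_tss = -0.469156, Gamma_tst = -0.527801, Gamma_ttt = 1.205030; k2 = (-0.958945, 0.878828, 0.434914, -1.388872)
  k3: at (s, t) = (-0.073226, 0.569829), (ds/dtau, dt/dtau) = (-0.960523, 0.882104); Gamma_sss = 0.147134, Gamma_sst = 0.165526, Gamma_stt = -0.377286, Gamma_tss = -0.469768, Gamma_tst = -0.528489, Gamma_ttt = 1.204594; k3 = (-0.960523, 0.882104, 0.438317, -1.399451)
  k4: at (s, t) = (-0.097278, 0.591964), (ds/dtau, dt/dtau) = (-0.949480, 0.846853); Gamma_sss = 0.136199, Gamma_sst = 0.153224, Gamma_stt = -0.362812, Gamma_tss = -0.454543, Gamma_tst = -0.511361, Gamma_ttt = 1.210829; k4 = (-0.949480, 0.846853, 0.383815, -1.280923)
  Y <- Y + (h/6)(k1 + 2k2 + 2k3 + k4): s = -0.0973, t = 0.5919, ds/dtau = -0.9495, dt/dtau = 0.8470

Answer: s = -0.0973, t = 0.5919, ds/dtau = -0.9495, dt/dtau = 0.8470


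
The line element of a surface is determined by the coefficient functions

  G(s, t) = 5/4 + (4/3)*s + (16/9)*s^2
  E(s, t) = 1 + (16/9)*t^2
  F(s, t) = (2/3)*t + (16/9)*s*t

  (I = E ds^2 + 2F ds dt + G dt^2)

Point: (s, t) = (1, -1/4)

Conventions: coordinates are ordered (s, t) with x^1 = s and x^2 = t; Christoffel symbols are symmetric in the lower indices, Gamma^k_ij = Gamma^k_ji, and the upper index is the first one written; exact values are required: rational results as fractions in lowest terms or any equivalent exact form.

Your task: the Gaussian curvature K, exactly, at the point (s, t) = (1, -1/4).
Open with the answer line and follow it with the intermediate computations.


Answer: K = -2304/25921

E = 10/9, F = -11/18, G = 157/36, EG - F^2 = 161/36 at the point
E_s = 0, E_t = -8/9, F_s = -4/9, F_t = 22/9, G_s = 44/9, G_t = 0
E_tt = 32/9, F_st = 16/9, G_ss = 32/9
Using the Brioschi determinant formula for K from the metric derivatives:
M1 = [[-E_tt/2 + F_st - G_ss/2, E_s/2, F_s - E_t/2], [F_t - G_s/2, E, F], [G_t/2, F, G]] = [[-16/9, 0, 0], [0, 10/9, -11/18], [0, -11/18, 157/36]]; det M1 = -644/81
M2 = [[0, E_t/2, G_s/2], [E_t/2, E, F], [G_s/2, F, G]] = [[0, -4/9, 22/9], [-4/9, 10/9, -11/18], [22/9, -11/18, 157/36]]; det M2 = -500/81
det M1 - det M2 = -16/9; K = -16/9 / (161/36)^2 = -2304/25921


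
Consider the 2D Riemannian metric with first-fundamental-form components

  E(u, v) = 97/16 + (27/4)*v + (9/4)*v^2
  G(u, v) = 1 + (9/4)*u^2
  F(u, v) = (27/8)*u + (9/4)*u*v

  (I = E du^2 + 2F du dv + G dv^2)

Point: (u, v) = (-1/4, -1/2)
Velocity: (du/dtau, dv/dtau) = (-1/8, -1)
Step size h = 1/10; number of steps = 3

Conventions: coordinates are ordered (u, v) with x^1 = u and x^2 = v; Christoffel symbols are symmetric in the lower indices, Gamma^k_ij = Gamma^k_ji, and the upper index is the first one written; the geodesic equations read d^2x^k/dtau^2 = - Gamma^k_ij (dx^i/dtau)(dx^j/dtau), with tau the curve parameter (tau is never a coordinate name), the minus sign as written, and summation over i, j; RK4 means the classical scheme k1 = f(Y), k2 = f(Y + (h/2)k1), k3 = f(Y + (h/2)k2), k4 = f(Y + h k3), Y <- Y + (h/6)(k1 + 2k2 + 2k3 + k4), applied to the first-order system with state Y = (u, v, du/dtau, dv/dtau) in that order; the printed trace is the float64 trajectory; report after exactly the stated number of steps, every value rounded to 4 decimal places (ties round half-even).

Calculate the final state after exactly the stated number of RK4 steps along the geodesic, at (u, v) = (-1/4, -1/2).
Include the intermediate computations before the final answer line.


f(Y) = (du/dtau, dv/dtau, -Gamma^u_ij Y'^i Y'^j, -Gamma^v_ij Y'^i Y'^j) with the Gammas evaluated at the stage position; h = 0.100000; intermediate values shown to 6 dp
step 0: u = -0.2500, v = -0.5000, du/dtau = -0.1250, dv/dtau = -1.0000
step 1:
  k1: at (u, v) = (-0.250000, -0.500000), (du/dtau, dv/dtau) = (-0.125000, -1.000000); Gamma_uuu = 0.000000, Gamma_uuv = 0.663594, Gamma_uvv = 0.000000, Gamma_vuu = 0.000000, Gamma_vuv = -0.165899, Gamma_vvv = 0.000000; k1 = (-0.125000, -1.000000, -0.165899, 0.041475)
  k2: at (u, v) = (-0.256250, -0.550000), (du/dtau, dv/dtau) = (-0.133295, -0.997926); Gamma_uuu = 0.000000, Gamma_uuv = 0.672515, Gamma_uvv = 0.000000, Gamma_vuu = 0.000000, Gamma_vuv = -0.181402, Gamma_vvv = 0.000000; k2 = (-0.133295, -0.997926, -0.178914, 0.048260)
  k3: at (u, v) = (-0.256665, -0.549896), (du/dtau, dv/dtau) = (-0.133946, -0.997587); Gamma_uuu = 0.000000, Gamma_uuv = 0.672393, Gamma_uvv = 0.000000, Gamma_vuu = 0.000000, Gamma_vuv = -0.181643, Gamma_vvv = 0.000000; k3 = (-0.133946, -0.997587, -0.179694, 0.048543)
  k4: at (u, v) = (-0.263395, -0.599759), (du/dtau, dv/dtau) = (-0.142969, -0.995146); Gamma_uuu = 0.000000, Gamma_uuv = 0.679809, Gamma_uvv = 0.000000, Gamma_vuu = 0.000000, Gamma_vuv = -0.198900, Gamma_vvv = 0.000000; k4 = (-0.142969, -0.995146, -0.193440, 0.056597)
  Y <- Y + (h/6)(k1 + 2k2 + 2k3 + k4): u = -0.2634, v = -0.5998, du/dtau = -0.1429, dv/dtau = -0.9951
step 2:
  k1: at (u, v) = (-0.263374, -0.599770), (du/dtau, dv/dtau) = (-0.142943, -0.995139); Gamma_uuu = 0.000000, Gamma_uuv = 0.679817, Gamma_uvv = 0.000000, Gamma_vuu = 0.000000, Gamma_vuv = -0.198889, Gamma_vvv = 0.000000; k1 = (-0.142943, -0.995139, -0.193405, 0.056583)
  k2: at (u, v) = (-0.270521, -0.649526), (du/dtau, dv/dtau) = (-0.152613, -0.992310); Gamma_uuu = 0.000000, Gamma_uuv = 0.685351, Gamma_uvv = 0.000000, Gamma_vuu = 0.000000, Gamma_vuv = -0.217999, Gamma_vvv = 0.000000; k2 = (-0.152613, -0.992310, -0.207578, 0.066027)
  k3: at (u, v) = (-0.271005, -0.649385), (du/dtau, dv/dtau) = (-0.153321, -0.991837); Gamma_uuu = 0.000000, Gamma_uuv = 0.685187, Gamma_uvv = 0.000000, Gamma_vuu = 0.000000, Gamma_vuv = -0.218300, Gamma_vvv = 0.000000; k3 = (-0.153321, -0.991837, -0.208393, 0.066394)
  k4: at (u, v) = (-0.278706, -0.698953), (du/dtau, dv/dtau) = (-0.163782, -0.988499); Gamma_uuu = 0.000000, Gamma_uuv = 0.688304, Gamma_uvv = 0.000000, Gamma_vuu = 0.000000, Gamma_vuv = -0.239480, Gamma_vvv = 0.000000; k4 = (-0.163782, -0.988499, -0.222870, 0.077543)
  Y <- Y + (h/6)(k1 + 2k2 + 2k3 + k4): u = -0.2787, v = -0.6990, du/dtau = -0.1637, dv/dtau = -0.9885
step 3:
  k1: at (u, v) = (-0.278684, -0.698968), (du/dtau, dv/dtau) = (-0.163746, -0.988489); Gamma_uuu = 0.000000, Gamma_uuv = 0.688313, Gamma_uvv = 0.000000, Gamma_vuu = 0.000000, Gamma_vuv = -0.239468, Gamma_vvv = 0.000000; k1 = (-0.163746, -0.988489, -0.222822, 0.077521)
  k2: at (u, v) = (-0.286871, -0.748393), (du/dtau, dv/dtau) = (-0.174887, -0.984613); Gamma_uuu = 0.000000, Gamma_uuv = 0.688504, Gamma_uvv = 0.000000, Gamma_vuu = 0.000000, Gamma_vuv = -0.262786, Gamma_vvv = 0.000000; k2 = (-0.174887, -0.984613, -0.237116, 0.090502)
  k3: at (u, v) = (-0.287428, -0.748199), (du/dtau, dv/dtau) = (-0.175602, -0.983964); Gamma_uuu = 0.000000, Gamma_uuv = 0.688296, Gamma_uvv = 0.000000, Gamma_vuu = 0.000000, Gamma_vuv = -0.263149, Gamma_vvv = 0.000000; k3 = (-0.175602, -0.983964, -0.237856, 0.090937)
  k4: at (u, v) = (-0.296244, -0.797365), (du/dtau, dv/dtau) = (-0.187532, -0.979396); Gamma_uuu = 0.000000, Gamma_uuv = 0.684895, Gamma_uvv = 0.000000, Gamma_vuu = 0.000000, Gamma_vuv = -0.288765, Gamma_vvv = 0.000000; k4 = (-0.187532, -0.979396, -0.251586, 0.106074)
  Y <- Y + (h/6)(k1 + 2k2 + 2k3 + k4): u = -0.2962, v = -0.7974, du/dtau = -0.1875, dv/dtau = -0.9794

Answer: u = -0.2962, v = -0.7974, du/dtau = -0.1875, dv/dtau = -0.9794


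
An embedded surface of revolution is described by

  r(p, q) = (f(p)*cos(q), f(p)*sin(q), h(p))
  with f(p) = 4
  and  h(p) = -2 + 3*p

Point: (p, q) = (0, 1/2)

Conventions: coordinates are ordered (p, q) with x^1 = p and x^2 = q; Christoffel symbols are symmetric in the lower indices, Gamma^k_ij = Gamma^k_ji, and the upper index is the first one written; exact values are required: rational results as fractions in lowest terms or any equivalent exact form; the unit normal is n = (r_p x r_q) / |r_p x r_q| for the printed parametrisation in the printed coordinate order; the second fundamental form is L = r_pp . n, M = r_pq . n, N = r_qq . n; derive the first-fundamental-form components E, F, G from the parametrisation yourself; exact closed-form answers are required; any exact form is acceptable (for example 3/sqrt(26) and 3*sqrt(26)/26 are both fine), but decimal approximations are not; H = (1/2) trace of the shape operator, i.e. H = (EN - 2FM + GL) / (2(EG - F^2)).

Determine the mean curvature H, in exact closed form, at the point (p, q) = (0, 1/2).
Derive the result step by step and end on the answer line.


f = 4, f' = 0, f'' = 0, h' = 3, h'' = 0
E = 9, F = 0, G = 16; answer radicand W^2 = 9
unnormalised second-form numerators: l = 0, m = 0, n = 12; L = l/sqrt(9), and similarly M = m/sqrt(W^2), N = n/sqrt(W^2)
H = (E*n - 2*F*m + G*l) / (2*(EG - F^2)*sqrt(W^2)); E*n - 2*F*m + G*l = 108, EG - F^2 = 144, so H = (3/8)/sqrt(9)

Answer: H = 1/8


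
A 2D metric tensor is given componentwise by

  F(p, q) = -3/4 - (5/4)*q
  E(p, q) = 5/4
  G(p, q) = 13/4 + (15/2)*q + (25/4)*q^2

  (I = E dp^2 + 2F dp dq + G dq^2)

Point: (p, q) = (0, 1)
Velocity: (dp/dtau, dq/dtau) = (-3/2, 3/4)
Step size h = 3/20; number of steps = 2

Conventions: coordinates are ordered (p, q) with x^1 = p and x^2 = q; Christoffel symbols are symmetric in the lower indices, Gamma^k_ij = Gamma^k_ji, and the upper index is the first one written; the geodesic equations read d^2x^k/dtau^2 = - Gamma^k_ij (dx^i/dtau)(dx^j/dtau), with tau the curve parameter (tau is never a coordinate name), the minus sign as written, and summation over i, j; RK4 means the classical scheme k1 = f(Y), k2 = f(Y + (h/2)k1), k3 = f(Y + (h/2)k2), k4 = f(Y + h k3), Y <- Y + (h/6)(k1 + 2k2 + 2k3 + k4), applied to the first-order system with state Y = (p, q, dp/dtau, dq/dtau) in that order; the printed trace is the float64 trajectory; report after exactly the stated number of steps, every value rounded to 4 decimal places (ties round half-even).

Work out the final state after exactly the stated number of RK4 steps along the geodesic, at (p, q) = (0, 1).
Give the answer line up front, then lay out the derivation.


Answer: p = -0.4484, q = 1.2119, dp/dtau = -1.4903, dq/dtau = 0.6676

f(Y) = (dp/dtau, dq/dtau, -Gamma^p_ij Y'^i Y'^j, -Gamma^q_ij Y'^i Y'^j) with the Gammas evaluated at the stage position; h = 0.150000; intermediate values shown to 6 dp
step 0: p = 0.0000, q = 1.0000, dp/dtau = -1.5000, dq/dtau = 0.7500
step 1:
  k1: at (p, q) = (0.000000, 1.000000), (dp/dtau, dq/dtau) = (-1.500000, 0.750000); Gamma_ppp = 0.000000, Gamma_ppq = 0.000000, Gamma_pqq = -0.072464, Gamma_qpp = 0.000000, Gamma_qpq = 0.000000, Gamma_qqq = 0.579710; k1 = (-1.500000, 0.750000, 0.040761, -0.326087)
  k2: at (p, q) = (-0.112500, 1.056250), (dp/dtau, dq/dtau) = (-1.496943, 0.725543); Gamma_ppp = 0.000000, Gamma_ppq = 0.000000, Gamma_pqq = -0.067954, Gamma_qpp = 0.000000, Gamma_qpq = 0.000000, Gamma_qqq = 0.562745; k2 = (-1.496943, 0.725543, 0.035772, -0.296236)
  k3: at (p, q) = (-0.112271, 1.054416), (dp/dtau, dq/dtau) = (-1.497317, 0.727782); Gamma_ppp = 0.000000, Gamma_ppq = 0.000000, Gamma_pqq = -0.068095, Gamma_qpp = 0.000000, Gamma_qpq = 0.000000, Gamma_qqq = 0.563284; k3 = (-1.497317, 0.727782, 0.036067, -0.298353)
  k4: at (p, q) = (-0.224598, 1.109167), (dp/dtau, dq/dtau) = (-1.494590, 0.705247); Gamma_ppp = 0.000000, Gamma_ppq = 0.000000, Gamma_pqq = -0.064077, Gamma_qpp = 0.000000, Gamma_qpq = 0.000000, Gamma_qqq = 0.547590; k4 = (-1.494590, 0.705247, 0.031870, -0.272357)
  Y <- Y + (h/6)(k1 + 2k2 + 2k3 + k4): p = -0.2246, q = 1.1090, dp/dtau = -1.4946, dq/dtau = 0.7053
step 2:
  k1: at (p, q) = (-0.224578, 1.109047), (dp/dtau, dq/dtau) = (-1.494592, 0.705309); Gamma_ppp = 0.000000, Gamma_ppq = 0.000000, Gamma_pqq = -0.064085, Gamma_qpp = 0.000000, Gamma_qpq = 0.000000, Gamma_qqq = 0.547624; k1 = (-1.494592, 0.705309, 0.031880, -0.272422)
  k2: at (p, q) = (-0.336672, 1.161946), (dp/dtau, dq/dtau) = (-1.492201, 0.684878); Gamma_ppp = 0.000000, Gamma_ppq = 0.000000, Gamma_pqq = -0.060524, Gamma_qpp = 0.000000, Gamma_qpq = 0.000000, Gamma_qqq = 0.533204; k2 = (-1.492201, 0.684878, 0.028389, -0.250103)
  k3: at (p, q) = (-0.336493, 1.160413), (dp/dtau, dq/dtau) = (-1.492463, 0.686552); Gamma_ppp = 0.000000, Gamma_ppq = 0.000000, Gamma_pqq = -0.060623, Gamma_qpp = 0.000000, Gamma_qpq = 0.000000, Gamma_qqq = 0.533611; k3 = (-1.492463, 0.686552, 0.028575, -0.251519)
  k4: at (p, q) = (-0.448447, 1.212030), (dp/dtau, dq/dtau) = (-1.490306, 0.667582); Gamma_ppp = 0.000000, Gamma_ppq = 0.000000, Gamma_pqq = -0.057414, Gamma_qpp = 0.000000, Gamma_qpq = 0.000000, Gamma_qqq = 0.520182; k4 = (-1.490306, 0.667582, 0.025588, -0.231827)
  Y <- Y + (h/6)(k1 + 2k2 + 2k3 + k4): p = -0.4484, q = 1.2119, dp/dtau = -1.4903, dq/dtau = 0.6676


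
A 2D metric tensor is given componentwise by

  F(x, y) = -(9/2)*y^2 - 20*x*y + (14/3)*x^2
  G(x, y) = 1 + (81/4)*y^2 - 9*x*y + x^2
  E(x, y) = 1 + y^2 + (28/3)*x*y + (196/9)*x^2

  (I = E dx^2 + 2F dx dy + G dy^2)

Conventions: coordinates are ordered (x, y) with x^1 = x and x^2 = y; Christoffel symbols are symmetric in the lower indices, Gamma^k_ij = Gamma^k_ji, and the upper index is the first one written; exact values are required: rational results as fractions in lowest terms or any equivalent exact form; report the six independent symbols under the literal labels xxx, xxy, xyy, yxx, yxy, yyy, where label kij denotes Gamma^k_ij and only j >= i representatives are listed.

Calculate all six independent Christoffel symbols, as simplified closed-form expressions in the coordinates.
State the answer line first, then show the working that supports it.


Answer: Gamma_xxx = (784*x + 168*y)/(820*x^2 + 12*x*y + 765*y^2 + 36), Gamma_xxy = (168*x + 36*y)/(820*x^2 + 12*x*y + 765*y^2 + 36), Gamma_xyy = (-756*x - 162*y)/(820*x^2 + 12*x*y + 765*y^2 + 36), Gamma_yxx = (168*x - 756*y)/(820*x^2 + 12*x*y + 765*y^2 + 36), Gamma_yxy = (36*x - 162*y)/(820*x^2 + 12*x*y + 765*y^2 + 36), Gamma_yyy = (-162*x + 729*y)/(820*x^2 + 12*x*y + 765*y^2 + 36)

E = 1 + y^2 + (28/3)*x*y + (196/9)*x^2; F = -(9/2)*y^2 - 20*x*y + (14/3)*x^2; G = 1 + (81/4)*y^2 - 9*x*y + x^2
Gamma^k_ij = (1/2) g^{kl} (d_i g_jl + d_j g_il - d_l g_ij), with g^inv = (1/(EG-F^2)) [[G, -F], [-F, E]]
first partials: E_x = (28/3)*y + (392/9)*x, E_y = 2*y + (28/3)*x, F_x = -20*y + (28/3)*x, F_y = -9*y - 20*x, G_x = -9*y + 2*x, G_y = (81/2)*y - 9*x
D = EG - F^2 = 1 + (85/4)*y^2 + (1/3)*x*y + (205/9)*x^2
expanded: Gamma^x_xx = (G E_x - 2F F_x + F E_y)/(2D), Gamma^x_xy = (G E_y - F G_x)/(2D), Gamma^x_yy = (2G F_y - G G_x - F G_y)/(2D), Gamma^y_xx = (2E F_x - E E_y - F E_x)/(2D), Gamma^y_xy = (E G_x - F E_y)/(2D), Gamma^y_yy = (E G_y - 2F F_y + F G_x)/(2D); substitute and cancel common factors
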